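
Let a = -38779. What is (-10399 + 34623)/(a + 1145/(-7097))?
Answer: -42979432/68803927 ≈ -0.62467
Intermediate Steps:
(-10399 + 34623)/(a + 1145/(-7097)) = (-10399 + 34623)/(-38779 + 1145/(-7097)) = 24224/(-38779 + 1145*(-1/7097)) = 24224/(-38779 - 1145/7097) = 24224/(-275215708/7097) = 24224*(-7097/275215708) = -42979432/68803927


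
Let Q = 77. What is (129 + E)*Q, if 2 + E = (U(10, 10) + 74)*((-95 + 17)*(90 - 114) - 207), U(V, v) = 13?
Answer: 11163614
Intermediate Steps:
E = 144853 (E = -2 + (13 + 74)*((-95 + 17)*(90 - 114) - 207) = -2 + 87*(-78*(-24) - 207) = -2 + 87*(1872 - 207) = -2 + 87*1665 = -2 + 144855 = 144853)
(129 + E)*Q = (129 + 144853)*77 = 144982*77 = 11163614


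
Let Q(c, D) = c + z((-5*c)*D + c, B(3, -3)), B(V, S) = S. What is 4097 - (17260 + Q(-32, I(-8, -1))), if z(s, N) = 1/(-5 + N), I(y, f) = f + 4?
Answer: -105047/8 ≈ -13131.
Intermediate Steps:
I(y, f) = 4 + f
Q(c, D) = -1/8 + c (Q(c, D) = c + 1/(-5 - 3) = c + 1/(-8) = c - 1/8 = -1/8 + c)
4097 - (17260 + Q(-32, I(-8, -1))) = 4097 - (17260 + (-1/8 - 32)) = 4097 - (17260 - 257/8) = 4097 - 1*137823/8 = 4097 - 137823/8 = -105047/8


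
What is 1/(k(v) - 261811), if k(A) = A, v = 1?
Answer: -1/261810 ≈ -3.8196e-6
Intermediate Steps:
1/(k(v) - 261811) = 1/(1 - 261811) = 1/(-261810) = -1/261810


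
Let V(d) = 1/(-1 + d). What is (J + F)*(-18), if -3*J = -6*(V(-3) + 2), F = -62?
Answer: 1053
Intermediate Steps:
J = 7/2 (J = -(-2)*(1/(-1 - 3) + 2) = -(-2)*(1/(-4) + 2) = -(-2)*(-1/4 + 2) = -(-2)*7/4 = -1/3*(-21/2) = 7/2 ≈ 3.5000)
(J + F)*(-18) = (7/2 - 62)*(-18) = -117/2*(-18) = 1053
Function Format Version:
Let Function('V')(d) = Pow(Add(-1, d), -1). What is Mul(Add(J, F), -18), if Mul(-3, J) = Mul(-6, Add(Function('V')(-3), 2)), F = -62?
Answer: 1053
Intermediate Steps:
J = Rational(7, 2) (J = Mul(Rational(-1, 3), Mul(-6, Add(Pow(Add(-1, -3), -1), 2))) = Mul(Rational(-1, 3), Mul(-6, Add(Pow(-4, -1), 2))) = Mul(Rational(-1, 3), Mul(-6, Add(Rational(-1, 4), 2))) = Mul(Rational(-1, 3), Mul(-6, Rational(7, 4))) = Mul(Rational(-1, 3), Rational(-21, 2)) = Rational(7, 2) ≈ 3.5000)
Mul(Add(J, F), -18) = Mul(Add(Rational(7, 2), -62), -18) = Mul(Rational(-117, 2), -18) = 1053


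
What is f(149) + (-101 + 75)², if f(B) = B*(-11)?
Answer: -963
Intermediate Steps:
f(B) = -11*B
f(149) + (-101 + 75)² = -11*149 + (-101 + 75)² = -1639 + (-26)² = -1639 + 676 = -963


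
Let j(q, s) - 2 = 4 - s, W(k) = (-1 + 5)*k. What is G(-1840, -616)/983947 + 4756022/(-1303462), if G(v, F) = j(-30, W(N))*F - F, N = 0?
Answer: -2341844120897/641268762257 ≈ -3.6519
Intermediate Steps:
W(k) = 4*k
j(q, s) = 6 - s (j(q, s) = 2 + (4 - s) = 6 - s)
G(v, F) = 5*F (G(v, F) = (6 - 4*0)*F - F = (6 - 1*0)*F - F = (6 + 0)*F - F = 6*F - F = 5*F)
G(-1840, -616)/983947 + 4756022/(-1303462) = (5*(-616))/983947 + 4756022/(-1303462) = -3080*1/983947 + 4756022*(-1/1303462) = -3080/983947 - 2378011/651731 = -2341844120897/641268762257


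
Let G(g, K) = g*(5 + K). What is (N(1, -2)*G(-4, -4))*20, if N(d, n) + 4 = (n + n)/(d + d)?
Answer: 480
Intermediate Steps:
N(d, n) = -4 + n/d (N(d, n) = -4 + (n + n)/(d + d) = -4 + (2*n)/((2*d)) = -4 + (2*n)*(1/(2*d)) = -4 + n/d)
(N(1, -2)*G(-4, -4))*20 = ((-4 - 2/1)*(-4*(5 - 4)))*20 = ((-4 - 2*1)*(-4*1))*20 = ((-4 - 2)*(-4))*20 = -6*(-4)*20 = 24*20 = 480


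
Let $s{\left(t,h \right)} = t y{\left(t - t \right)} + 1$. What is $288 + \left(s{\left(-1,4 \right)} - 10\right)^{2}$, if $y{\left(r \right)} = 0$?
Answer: $369$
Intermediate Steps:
$s{\left(t,h \right)} = 1$ ($s{\left(t,h \right)} = t 0 + 1 = 0 + 1 = 1$)
$288 + \left(s{\left(-1,4 \right)} - 10\right)^{2} = 288 + \left(1 - 10\right)^{2} = 288 + \left(-9\right)^{2} = 288 + 81 = 369$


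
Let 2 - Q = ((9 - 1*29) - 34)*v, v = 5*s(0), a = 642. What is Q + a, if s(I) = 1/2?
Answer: 779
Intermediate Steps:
s(I) = ½
v = 5/2 (v = 5*(½) = 5/2 ≈ 2.5000)
Q = 137 (Q = 2 - ((9 - 1*29) - 34)*5/2 = 2 - ((9 - 29) - 34)*5/2 = 2 - (-20 - 34)*5/2 = 2 - (-54)*5/2 = 2 - 1*(-135) = 2 + 135 = 137)
Q + a = 137 + 642 = 779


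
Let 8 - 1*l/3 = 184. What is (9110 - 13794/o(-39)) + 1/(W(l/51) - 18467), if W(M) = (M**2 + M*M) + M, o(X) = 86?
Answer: 2031149716072/226954129 ≈ 8949.6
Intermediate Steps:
l = -528 (l = 24 - 3*184 = 24 - 552 = -528)
W(M) = M + 2*M**2 (W(M) = (M**2 + M**2) + M = 2*M**2 + M = M + 2*M**2)
(9110 - 13794/o(-39)) + 1/(W(l/51) - 18467) = (9110 - 13794/86) + 1/((-528/51)*(1 + 2*(-528/51)) - 18467) = (9110 - 13794*1/86) + 1/((-528*1/51)*(1 + 2*(-528*1/51)) - 18467) = (9110 - 6897/43) + 1/(-176*(1 + 2*(-176/17))/17 - 18467) = 384833/43 + 1/(-176*(1 - 352/17)/17 - 18467) = 384833/43 + 1/(-176/17*(-335/17) - 18467) = 384833/43 + 1/(58960/289 - 18467) = 384833/43 + 1/(-5278003/289) = 384833/43 - 289/5278003 = 2031149716072/226954129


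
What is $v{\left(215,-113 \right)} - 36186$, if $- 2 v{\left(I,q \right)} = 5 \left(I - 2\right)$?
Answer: $- \frac{73437}{2} \approx -36719.0$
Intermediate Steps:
$v{\left(I,q \right)} = 5 - \frac{5 I}{2}$ ($v{\left(I,q \right)} = - \frac{5 \left(I - 2\right)}{2} = - \frac{5 \left(-2 + I\right)}{2} = - \frac{-10 + 5 I}{2} = 5 - \frac{5 I}{2}$)
$v{\left(215,-113 \right)} - 36186 = \left(5 - \frac{1075}{2}\right) - 36186 = - \frac{1065}{2} - 36186 = - \frac{73437}{2}$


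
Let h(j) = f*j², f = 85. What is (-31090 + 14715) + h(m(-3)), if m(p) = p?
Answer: -15610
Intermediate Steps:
h(j) = 85*j²
(-31090 + 14715) + h(m(-3)) = (-31090 + 14715) + 85*(-3)² = -16375 + 85*9 = -16375 + 765 = -15610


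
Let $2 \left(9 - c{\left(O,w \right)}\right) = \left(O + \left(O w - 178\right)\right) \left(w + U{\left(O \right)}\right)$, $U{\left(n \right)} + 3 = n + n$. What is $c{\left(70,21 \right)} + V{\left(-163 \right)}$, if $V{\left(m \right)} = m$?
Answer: $-107752$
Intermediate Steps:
$U{\left(n \right)} = -3 + 2 n$ ($U{\left(n \right)} = -3 + \left(n + n\right) = -3 + 2 n$)
$c{\left(O,w \right)} = 9 - \frac{\left(-178 + O + O w\right) \left(-3 + w + 2 O\right)}{2}$ ($c{\left(O,w \right)} = 9 - \frac{\left(O + \left(O w - 178\right)\right) \left(w + \left(-3 + 2 O\right)\right)}{2} = 9 - \frac{\left(O + \left(-178 + O w\right)\right) \left(-3 + w + 2 O\right)}{2} = 9 - \frac{\left(-178 + O + O w\right) \left(-3 + w + 2 O\right)}{2}$)
$c{\left(70,21 \right)} + V{\left(-163 \right)} = \left(-258 - 70^{2} + 89 \cdot 21 + \frac{359}{2} \cdot 70 + 70 \cdot 21 - 21 \cdot 70^{2} - 35 \cdot 21^{2}\right) - 163 = \left(-258 - 4900 + 1869 + 12565 + 1470 - 21 \cdot 4900 - 35 \cdot 441\right) - 163 = \left(-258 - 4900 + 1869 + 12565 + 1470 - 102900 - 15435\right) - 163 = -107589 - 163 = -107752$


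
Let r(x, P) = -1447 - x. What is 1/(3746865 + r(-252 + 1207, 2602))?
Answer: 1/3744463 ≈ 2.6706e-7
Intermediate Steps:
1/(3746865 + r(-252 + 1207, 2602)) = 1/(3746865 + (-1447 - (-252 + 1207))) = 1/(3746865 + (-1447 - 1*955)) = 1/(3746865 + (-1447 - 955)) = 1/(3746865 - 2402) = 1/3744463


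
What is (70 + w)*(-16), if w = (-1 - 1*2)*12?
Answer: -544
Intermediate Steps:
w = -36 (w = (-1 - 2)*12 = -3*12 = -36)
(70 + w)*(-16) = (70 - 36)*(-16) = 34*(-16) = -544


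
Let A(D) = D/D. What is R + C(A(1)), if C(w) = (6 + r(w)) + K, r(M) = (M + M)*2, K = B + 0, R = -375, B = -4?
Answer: -369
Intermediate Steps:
A(D) = 1
K = -4 (K = -4 + 0 = -4)
r(M) = 4*M (r(M) = (2*M)*2 = 4*M)
C(w) = 2 + 4*w (C(w) = (6 + 4*w) - 4 = 2 + 4*w)
R + C(A(1)) = -375 + (2 + 4*1) = -375 + (2 + 4) = -375 + 6 = -369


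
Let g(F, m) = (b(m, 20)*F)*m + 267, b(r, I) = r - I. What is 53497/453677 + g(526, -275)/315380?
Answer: 19376184540369/143080652260 ≈ 135.42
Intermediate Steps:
g(F, m) = 267 + F*m*(-20 + m) (g(F, m) = ((m - 1*20)*F)*m + 267 = ((m - 20)*F)*m + 267 = ((-20 + m)*F)*m + 267 = (F*(-20 + m))*m + 267 = F*m*(-20 + m) + 267 = 267 + F*m*(-20 + m))
53497/453677 + g(526, -275)/315380 = 53497/453677 + (267 + 526*(-275)*(-20 - 275))/315380 = 53497*(1/453677) + (267 + 526*(-275)*(-295))*(1/315380) = 53497/453677 + (267 + 42671750)*(1/315380) = 53497/453677 + 42672017*(1/315380) = 53497/453677 + 42672017/315380 = 19376184540369/143080652260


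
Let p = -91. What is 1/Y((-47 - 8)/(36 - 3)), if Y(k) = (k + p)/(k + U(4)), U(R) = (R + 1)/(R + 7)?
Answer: 20/1529 ≈ 0.013080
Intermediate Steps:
U(R) = (1 + R)/(7 + R)
Y(k) = (-91 + k)/(5/11 + k) (Y(k) = (k - 91)/(k + (1 + 4)/(7 + 4)) = (-91 + k)/(k + 5/11) = (-91 + k)/(5/11 + k))
1/Y((-47 - 8)/(36 - 3)) = 1/(11*(-91 + (-47 - 8)/(36 - 3))/(5 + 11*((-47 - 8)/(36 - 3)))) = 1/(11*(-91 - 55/33)/(5 + 11*(-55/33))) = 1/(11*(-91 - 55*1/33)/(5 + 11*(-55*1/33))) = 1/(11*(-91 - 5/3)/(5 + 11*(-5/3))) = 1/(11*(-278/3)/(5 - 55/3)) = 1/(11*(-278/3)/(-40/3)) = 1/(11*(-3/40)*(-278/3)) = 1/(1529/20) = 20/1529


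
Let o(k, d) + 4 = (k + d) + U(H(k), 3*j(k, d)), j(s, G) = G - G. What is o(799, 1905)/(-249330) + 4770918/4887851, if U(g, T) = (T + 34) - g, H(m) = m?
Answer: 78671666217/81245859322 ≈ 0.96832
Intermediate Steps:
j(s, G) = 0
U(g, T) = 34 + T - g (U(g, T) = (34 + T) - g = 34 + T - g)
o(k, d) = 30 + d (o(k, d) = -4 + ((k + d) + (34 + 3*0 - k)) = -4 + ((d + k) + (34 + 0 - k)) = -4 + ((d + k) + (34 - k)) = -4 + (34 + d) = 30 + d)
o(799, 1905)/(-249330) + 4770918/4887851 = (30 + 1905)/(-249330) + 4770918/4887851 = 1935*(-1/249330) + 4770918*(1/4887851) = -129/16622 + 4770918/4887851 = 78671666217/81245859322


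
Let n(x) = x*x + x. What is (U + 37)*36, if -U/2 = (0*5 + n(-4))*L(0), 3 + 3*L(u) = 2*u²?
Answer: 2196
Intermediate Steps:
L(u) = -1 + 2*u²/3 (L(u) = -1 + (2*u²)/3 = -1 + 2*u²/3)
n(x) = x + x² (n(x) = x² + x = x + x²)
U = 24 (U = -2*(0*5 - 4*(1 - 4))*(-1 + (⅔)*0²) = -2*(0 - 4*(-3))*(-1 + (⅔)*0) = -2*(0 + 12)*(-1 + 0) = -24*(-1) = -2*(-12) = 24)
(U + 37)*36 = (24 + 37)*36 = 61*36 = 2196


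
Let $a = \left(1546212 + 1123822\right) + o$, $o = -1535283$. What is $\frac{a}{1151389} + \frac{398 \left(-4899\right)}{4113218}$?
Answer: $\frac{1211248831870}{2367956979901} \approx 0.51152$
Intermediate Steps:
$a = 1134751$ ($a = \left(1546212 + 1123822\right) - 1535283 = 2670034 - 1535283 = 1134751$)
$\frac{a}{1151389} + \frac{398 \left(-4899\right)}{4113218} = \frac{1134751}{1151389} + \frac{398 \left(-4899\right)}{4113218} = 1134751 \cdot \frac{1}{1151389} - \frac{974901}{2056609} = \frac{1134751}{1151389} - \frac{974901}{2056609} = \frac{1211248831870}{2367956979901}$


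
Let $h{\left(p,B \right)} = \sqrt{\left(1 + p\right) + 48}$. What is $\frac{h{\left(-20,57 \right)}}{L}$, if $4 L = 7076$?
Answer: $\frac{\sqrt{29}}{1769} \approx 0.0030442$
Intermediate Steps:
$L = 1769$ ($L = \frac{1}{4} \cdot 7076 = 1769$)
$h{\left(p,B \right)} = \sqrt{49 + p}$
$\frac{h{\left(-20,57 \right)}}{L} = \frac{\sqrt{49 - 20}}{1769} = \sqrt{29} \cdot \frac{1}{1769} = \frac{\sqrt{29}}{1769}$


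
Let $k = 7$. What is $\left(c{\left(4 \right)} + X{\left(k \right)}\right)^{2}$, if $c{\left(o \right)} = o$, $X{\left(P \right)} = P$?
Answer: $121$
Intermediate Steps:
$\left(c{\left(4 \right)} + X{\left(k \right)}\right)^{2} = \left(4 + 7\right)^{2} = 11^{2} = 121$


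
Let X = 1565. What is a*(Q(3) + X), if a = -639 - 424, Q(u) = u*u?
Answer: -1673162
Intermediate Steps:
Q(u) = u**2
a = -1063
a*(Q(3) + X) = -1063*(3**2 + 1565) = -1063*(9 + 1565) = -1063*1574 = -1673162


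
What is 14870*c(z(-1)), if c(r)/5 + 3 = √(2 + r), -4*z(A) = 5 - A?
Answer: -223050 + 37175*√2 ≈ -1.7048e+5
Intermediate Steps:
z(A) = -5/4 + A/4 (z(A) = -(5 - A)/4 = -5/4 + A/4)
c(r) = -15 + 5*√(2 + r)
14870*c(z(-1)) = 14870*(-15 + 5*√(2 + (-5/4 + (¼)*(-1)))) = 14870*(-15 + 5*√(2 + (-5/4 - ¼))) = 14870*(-15 + 5*√(2 - 3/2)) = 14870*(-15 + 5*√(½)) = 14870*(-15 + 5*(√2/2)) = 14870*(-15 + 5*√2/2) = -223050 + 37175*√2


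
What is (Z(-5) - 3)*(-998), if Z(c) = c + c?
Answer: 12974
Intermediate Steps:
Z(c) = 2*c
(Z(-5) - 3)*(-998) = (2*(-5) - 3)*(-998) = (-10 - 3)*(-998) = -13*(-998) = 12974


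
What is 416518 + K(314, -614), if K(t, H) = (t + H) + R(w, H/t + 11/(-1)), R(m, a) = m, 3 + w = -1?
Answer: 416214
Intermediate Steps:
w = -4 (w = -3 - 1 = -4)
K(t, H) = -4 + H + t (K(t, H) = (t + H) - 4 = (H + t) - 4 = -4 + H + t)
416518 + K(314, -614) = 416518 + (-4 - 614 + 314) = 416518 - 304 = 416214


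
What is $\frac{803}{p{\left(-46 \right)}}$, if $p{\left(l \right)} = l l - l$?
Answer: $\frac{803}{2162} \approx 0.37142$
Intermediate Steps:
$p{\left(l \right)} = l^{2} - l$
$\frac{803}{p{\left(-46 \right)}} = \frac{803}{\left(-46\right) \left(-1 - 46\right)} = \frac{803}{\left(-46\right) \left(-47\right)} = \frac{803}{2162}$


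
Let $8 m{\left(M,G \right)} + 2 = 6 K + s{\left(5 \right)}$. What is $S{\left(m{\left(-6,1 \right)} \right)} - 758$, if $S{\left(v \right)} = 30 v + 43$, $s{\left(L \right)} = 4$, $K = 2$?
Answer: $- \frac{1325}{2} \approx -662.5$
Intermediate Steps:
$m{\left(M,G \right)} = \frac{7}{4}$ ($m{\left(M,G \right)} = - \frac{1}{4} + \frac{6 \cdot 2 + 4}{8} = - \frac{1}{4} + \frac{12 + 4}{8} = - \frac{1}{4} + \frac{1}{8} \cdot 16 = - \frac{1}{4} + 2 = \frac{7}{4}$)
$S{\left(v \right)} = 43 + 30 v$
$S{\left(m{\left(-6,1 \right)} \right)} - 758 = \left(43 + 30 \cdot \frac{7}{4}\right) - 758 = \left(43 + \frac{105}{2}\right) - 758 = \frac{191}{2} - 758 = - \frac{1325}{2}$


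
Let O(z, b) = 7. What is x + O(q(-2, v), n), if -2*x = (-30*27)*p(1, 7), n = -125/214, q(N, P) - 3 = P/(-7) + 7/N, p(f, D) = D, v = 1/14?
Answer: 2842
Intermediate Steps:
v = 1/14 ≈ 0.071429
q(N, P) = 3 + 7/N - P/7 (q(N, P) = 3 + (P/(-7) + 7/N) = 3 + (P*(-⅐) + 7/N) = 3 + (-P/7 + 7/N) = 3 + (7/N - P/7) = 3 + 7/N - P/7)
n = -125/214 (n = -125*1/214 = -125/214 ≈ -0.58411)
x = 2835 (x = -(-30*27)*7/2 = -(-405)*7 = -½*(-5670) = 2835)
x + O(q(-2, v), n) = 2835 + 7 = 2842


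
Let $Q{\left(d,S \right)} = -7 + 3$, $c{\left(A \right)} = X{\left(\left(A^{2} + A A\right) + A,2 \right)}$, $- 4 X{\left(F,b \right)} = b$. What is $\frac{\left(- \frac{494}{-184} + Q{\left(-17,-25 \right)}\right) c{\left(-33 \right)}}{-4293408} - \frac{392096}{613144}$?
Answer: $- \frac{790180727483}{1235652635904} \approx -0.63948$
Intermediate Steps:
$X{\left(F,b \right)} = - \frac{b}{4}$
$c{\left(A \right)} = - \frac{1}{2}$ ($c{\left(A \right)} = \left(- \frac{1}{4}\right) 2 = - \frac{1}{2}$)
$Q{\left(d,S \right)} = -4$
$\frac{\left(- \frac{494}{-184} + Q{\left(-17,-25 \right)}\right) c{\left(-33 \right)}}{-4293408} - \frac{392096}{613144} = \frac{\left(- \frac{494}{-184} - 4\right) \left(- \frac{1}{2}\right)}{-4293408} - \frac{392096}{613144} = \left(\left(-494\right) \left(- \frac{1}{184}\right) - 4\right) \left(- \frac{1}{2}\right) \left(- \frac{1}{4293408}\right) - \frac{49012}{76643} = \left(\frac{247}{92} - 4\right) \left(- \frac{1}{2}\right) \left(- \frac{1}{4293408}\right) - \frac{49012}{76643} = \left(- \frac{121}{92}\right) \left(- \frac{1}{2}\right) \left(- \frac{1}{4293408}\right) - \frac{49012}{76643} = \frac{121}{184} \left(- \frac{1}{4293408}\right) - \frac{49012}{76643} = - \frac{121}{789987072} - \frac{49012}{76643} = - \frac{790180727483}{1235652635904}$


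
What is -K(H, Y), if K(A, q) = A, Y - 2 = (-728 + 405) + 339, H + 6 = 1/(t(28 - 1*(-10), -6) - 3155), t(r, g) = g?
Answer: 18967/3161 ≈ 6.0003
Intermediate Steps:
H = -18967/3161 (H = -6 + 1/(-6 - 3155) = -6 + 1/(-3161) = -6 - 1/3161 = -18967/3161 ≈ -6.0003)
Y = 18 (Y = 2 + ((-728 + 405) + 339) = 2 + (-323 + 339) = 2 + 16 = 18)
-K(H, Y) = -1*(-18967/3161) = 18967/3161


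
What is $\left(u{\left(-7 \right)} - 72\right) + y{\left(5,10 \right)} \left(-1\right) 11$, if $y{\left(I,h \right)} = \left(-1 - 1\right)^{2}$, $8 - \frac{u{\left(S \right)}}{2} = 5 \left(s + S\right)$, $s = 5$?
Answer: $-80$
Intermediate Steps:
$u{\left(S \right)} = -34 - 10 S$ ($u{\left(S \right)} = 16 - 2 \cdot 5 \left(5 + S\right) = 16 - 2 \left(25 + 5 S\right) = 16 - \left(50 + 10 S\right) = -34 - 10 S$)
$y{\left(I,h \right)} = 4$ ($y{\left(I,h \right)} = \left(-2\right)^{2} = 4$)
$\left(u{\left(-7 \right)} - 72\right) + y{\left(5,10 \right)} \left(-1\right) 11 = \left(\left(-34 - -70\right) - 72\right) + 4 \left(-1\right) 11 = \left(\left(-34 + 70\right) - 72\right) - 44 = \left(36 - 72\right) - 44 = -36 - 44 = -80$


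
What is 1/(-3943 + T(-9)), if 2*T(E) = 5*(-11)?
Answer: -2/7941 ≈ -0.00025186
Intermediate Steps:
T(E) = -55/2 (T(E) = (5*(-11))/2 = (1/2)*(-55) = -55/2)
1/(-3943 + T(-9)) = 1/(-3943 - 55/2) = 1/(-7941/2) = -2/7941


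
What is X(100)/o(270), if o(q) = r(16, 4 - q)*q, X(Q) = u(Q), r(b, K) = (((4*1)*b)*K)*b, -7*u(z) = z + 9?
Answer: 109/514805760 ≈ 2.1173e-7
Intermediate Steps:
u(z) = -9/7 - z/7 (u(z) = -(z + 9)/7 = -(9 + z)/7 = -9/7 - z/7)
r(b, K) = 4*K*b² (r(b, K) = ((4*b)*K)*b = (4*K*b)*b = 4*K*b²)
X(Q) = -9/7 - Q/7
o(q) = q*(4096 - 1024*q) (o(q) = (4*(4 - q)*16²)*q = (4*(4 - q)*256)*q = (4096 - 1024*q)*q = q*(4096 - 1024*q))
X(100)/o(270) = (-9/7 - ⅐*100)/((1024*270*(4 - 1*270))) = (-9/7 - 100/7)/((1024*270*(4 - 270))) = -109/(7*(1024*270*(-266))) = -109/7/(-73543680) = -109/7*(-1/73543680) = 109/514805760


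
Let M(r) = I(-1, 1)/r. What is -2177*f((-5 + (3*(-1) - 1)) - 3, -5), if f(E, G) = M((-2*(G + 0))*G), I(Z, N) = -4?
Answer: -4354/25 ≈ -174.16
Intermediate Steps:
M(r) = -4/r
f(E, G) = 2/G² (f(E, G) = -4*(-1/(2*G*(G + 0))) = -4*(-1/(2*G²)) = -(-2)/G² = 2/G²)
-2177*f((-5 + (3*(-1) - 1)) - 3, -5) = -4354/(-5)² = -4354/25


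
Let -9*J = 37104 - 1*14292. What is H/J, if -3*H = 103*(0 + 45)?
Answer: 4635/7604 ≈ 0.60955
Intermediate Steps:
J = -7604/3 (J = -(37104 - 1*14292)/9 = -(37104 - 14292)/9 = -1/9*22812 = -7604/3 ≈ -2534.7)
H = -1545 (H = -103*(0 + 45)/3 = -103*45/3 = -1/3*4635 = -1545)
H/J = -1545/(-7604/3) = -1545*(-3/7604) = 4635/7604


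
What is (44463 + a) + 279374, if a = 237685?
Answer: 561522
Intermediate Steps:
(44463 + a) + 279374 = (44463 + 237685) + 279374 = 282148 + 279374 = 561522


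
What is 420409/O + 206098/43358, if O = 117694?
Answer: 21242295717/2551488226 ≈ 8.3255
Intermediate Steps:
420409/O + 206098/43358 = 420409/117694 + 206098/43358 = 420409*(1/117694) + 206098*(1/43358) = 420409/117694 + 103049/21679 = 21242295717/2551488226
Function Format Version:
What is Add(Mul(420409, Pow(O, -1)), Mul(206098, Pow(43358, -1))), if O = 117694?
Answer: Rational(21242295717, 2551488226) ≈ 8.3255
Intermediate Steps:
Add(Mul(420409, Pow(O, -1)), Mul(206098, Pow(43358, -1))) = Add(Mul(420409, Pow(117694, -1)), Mul(206098, Pow(43358, -1))) = Add(Mul(420409, Rational(1, 117694)), Mul(206098, Rational(1, 43358))) = Add(Rational(420409, 117694), Rational(103049, 21679)) = Rational(21242295717, 2551488226)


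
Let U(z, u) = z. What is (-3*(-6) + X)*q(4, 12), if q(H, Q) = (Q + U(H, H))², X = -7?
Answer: 2816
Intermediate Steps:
q(H, Q) = (H + Q)² (q(H, Q) = (Q + H)² = (H + Q)²)
(-3*(-6) + X)*q(4, 12) = (-3*(-6) - 7)*(4 + 12)² = (18 - 7)*16² = 11*256 = 2816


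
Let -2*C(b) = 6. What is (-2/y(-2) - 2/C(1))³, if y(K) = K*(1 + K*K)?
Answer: 2197/3375 ≈ 0.65096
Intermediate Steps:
C(b) = -3 (C(b) = -½*6 = -3)
y(K) = K*(1 + K²)
(-2/y(-2) - 2/C(1))³ = (-2/(-2 + (-2)³) - 2/(-3))³ = (-2/(-2 - 8) - 2*(-⅓))³ = (-2/(-10) + ⅔)³ = (-2*(-⅒) + ⅔)³ = (⅕ + ⅔)³ = (13/15)³ = 2197/3375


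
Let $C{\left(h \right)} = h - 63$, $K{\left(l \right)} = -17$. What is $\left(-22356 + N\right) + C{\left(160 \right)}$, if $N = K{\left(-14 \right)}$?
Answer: $-22276$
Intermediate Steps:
$C{\left(h \right)} = -63 + h$
$N = -17$
$\left(-22356 + N\right) + C{\left(160 \right)} = \left(-22356 - 17\right) + \left(-63 + 160\right) = -22373 + 97 = -22276$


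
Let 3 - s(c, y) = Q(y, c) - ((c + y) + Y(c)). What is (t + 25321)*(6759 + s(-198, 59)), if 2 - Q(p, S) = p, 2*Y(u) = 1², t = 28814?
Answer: 723297735/2 ≈ 3.6165e+8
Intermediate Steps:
Y(u) = ½ (Y(u) = (½)*1² = (½)*1 = ½)
Q(p, S) = 2 - p
s(c, y) = 3/2 + c + 2*y (s(c, y) = 3 - ((2 - y) - ((c + y) + ½)) = 3 - ((2 - y) - (½ + c + y)) = 3 - ((2 - y) + (-½ - c - y)) = 3 - (3/2 - c - 2*y) = 3 + (-3/2 + c + 2*y) = 3/2 + c + 2*y)
(t + 25321)*(6759 + s(-198, 59)) = (28814 + 25321)*(6759 + (3/2 - 198 + 2*59)) = 54135*(6759 + (3/2 - 198 + 118)) = 54135*(6759 - 157/2) = 54135*(13361/2) = 723297735/2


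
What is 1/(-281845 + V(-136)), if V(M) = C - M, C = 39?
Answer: -1/281670 ≈ -3.5503e-6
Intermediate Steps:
V(M) = 39 - M
1/(-281845 + V(-136)) = 1/(-281845 + (39 - 1*(-136))) = 1/(-281845 + (39 + 136)) = 1/(-281845 + 175) = 1/(-281670) = -1/281670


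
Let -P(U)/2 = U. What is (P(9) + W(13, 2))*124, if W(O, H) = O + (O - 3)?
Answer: 620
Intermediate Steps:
P(U) = -2*U
W(O, H) = -3 + 2*O (W(O, H) = O + (-3 + O) = -3 + 2*O)
(P(9) + W(13, 2))*124 = (-2*9 + (-3 + 2*13))*124 = (-18 + (-3 + 26))*124 = (-18 + 23)*124 = 5*124 = 620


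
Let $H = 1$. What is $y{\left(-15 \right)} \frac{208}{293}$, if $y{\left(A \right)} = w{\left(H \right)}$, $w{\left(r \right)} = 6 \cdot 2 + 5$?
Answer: $\frac{3536}{293} \approx 12.068$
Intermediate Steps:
$w{\left(r \right)} = 17$ ($w{\left(r \right)} = 12 + 5 = 17$)
$y{\left(A \right)} = 17$
$y{\left(-15 \right)} \frac{208}{293} = 17 \cdot \frac{208}{293} = \frac{3536}{293}$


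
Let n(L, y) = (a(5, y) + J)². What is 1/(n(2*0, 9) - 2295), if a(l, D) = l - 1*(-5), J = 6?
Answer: -1/2039 ≈ -0.00049044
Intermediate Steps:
a(l, D) = 5 + l (a(l, D) = l + 5 = 5 + l)
n(L, y) = 256 (n(L, y) = ((5 + 5) + 6)² = (10 + 6)² = 16² = 256)
1/(n(2*0, 9) - 2295) = 1/(256 - 2295) = 1/(-2039) = -1/2039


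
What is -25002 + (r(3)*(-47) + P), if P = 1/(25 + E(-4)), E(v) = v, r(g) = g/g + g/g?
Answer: -527015/21 ≈ -25096.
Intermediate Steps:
r(g) = 2 (r(g) = 1 + 1 = 2)
P = 1/21 (P = 1/(25 - 4) = 1/21 ≈ 0.047619)
-25002 + (r(3)*(-47) + P) = -25002 + (2*(-47) + 1/21) = -25002 + (-94 + 1/21) = -25002 - 1973/21 = -527015/21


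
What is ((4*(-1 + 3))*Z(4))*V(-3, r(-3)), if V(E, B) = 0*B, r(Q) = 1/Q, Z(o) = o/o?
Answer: 0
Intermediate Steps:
Z(o) = 1
r(Q) = 1/Q
V(E, B) = 0
((4*(-1 + 3))*Z(4))*V(-3, r(-3)) = ((4*(-1 + 3))*1)*0 = ((4*2)*1)*0 = (8*1)*0 = 8*0 = 0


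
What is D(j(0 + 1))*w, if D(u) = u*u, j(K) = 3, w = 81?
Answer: 729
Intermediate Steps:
D(u) = u²
D(j(0 + 1))*w = 3²*81 = 9*81 = 729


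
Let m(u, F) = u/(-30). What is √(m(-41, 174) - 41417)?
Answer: I*√37274070/30 ≈ 203.51*I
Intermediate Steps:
m(u, F) = -u/30 (m(u, F) = u*(-1/30) = -u/30)
√(m(-41, 174) - 41417) = √(-1/30*(-41) - 41417) = √(41/30 - 41417) = √(-1242469/30) = I*√37274070/30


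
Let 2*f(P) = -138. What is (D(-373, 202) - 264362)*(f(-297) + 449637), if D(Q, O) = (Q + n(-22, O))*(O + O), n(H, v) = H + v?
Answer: -153902411712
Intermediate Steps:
D(Q, O) = 2*O*(-22 + O + Q) (D(Q, O) = (Q + (-22 + O))*(O + O) = (-22 + O + Q)*(2*O) = 2*O*(-22 + O + Q))
f(P) = -69 (f(P) = (½)*(-138) = -69)
(D(-373, 202) - 264362)*(f(-297) + 449637) = (2*202*(-22 + 202 - 373) - 264362)*(-69 + 449637) = (2*202*(-193) - 264362)*449568 = (-77972 - 264362)*449568 = -342334*449568 = -153902411712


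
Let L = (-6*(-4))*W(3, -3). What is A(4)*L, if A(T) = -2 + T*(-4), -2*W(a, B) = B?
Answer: -648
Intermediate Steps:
W(a, B) = -B/2
A(T) = -2 - 4*T
L = 36 (L = (-6*(-4))*(-½*(-3)) = 24*(3/2) = 36)
A(4)*L = (-2 - 4*4)*36 = (-2 - 16)*36 = -18*36 = -648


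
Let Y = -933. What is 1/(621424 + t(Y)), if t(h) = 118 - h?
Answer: 1/622475 ≈ 1.6065e-6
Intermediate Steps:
1/(621424 + t(Y)) = 1/(621424 + (118 - 1*(-933))) = 1/(621424 + (118 + 933)) = 1/(621424 + 1051) = 1/622475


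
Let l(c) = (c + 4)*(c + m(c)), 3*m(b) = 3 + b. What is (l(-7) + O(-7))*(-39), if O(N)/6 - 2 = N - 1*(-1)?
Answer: -39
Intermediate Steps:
m(b) = 1 + b/3 (m(b) = (3 + b)/3 = 1 + b/3)
O(N) = 18 + 6*N (O(N) = 12 + 6*(N - 1*(-1)) = 12 + 6*(N + 1) = 12 + 6*(1 + N) = 12 + (6 + 6*N) = 18 + 6*N)
l(c) = (1 + 4*c/3)*(4 + c) (l(c) = (c + 4)*(c + (1 + c/3)) = (4 + c)*(1 + 4*c/3) = (1 + 4*c/3)*(4 + c))
(l(-7) + O(-7))*(-39) = ((4 + (4/3)*(-7)² + (19/3)*(-7)) + (18 + 6*(-7)))*(-39) = ((4 + (4/3)*49 - 133/3) + (18 - 42))*(-39) = ((4 + 196/3 - 133/3) - 24)*(-39) = (25 - 24)*(-39) = 1*(-39) = -39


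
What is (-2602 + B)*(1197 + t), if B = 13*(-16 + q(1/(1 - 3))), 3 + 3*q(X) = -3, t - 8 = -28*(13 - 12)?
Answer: -3337972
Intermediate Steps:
t = -20 (t = 8 - 28*(13 - 12) = 8 - 28*1 = 8 - 28 = -20)
q(X) = -2 (q(X) = -1 + (⅓)*(-3) = -1 - 1 = -2)
B = -234 (B = 13*(-16 - 2) = 13*(-18) = -234)
(-2602 + B)*(1197 + t) = (-2602 - 234)*(1197 - 20) = -2836*1177 = -3337972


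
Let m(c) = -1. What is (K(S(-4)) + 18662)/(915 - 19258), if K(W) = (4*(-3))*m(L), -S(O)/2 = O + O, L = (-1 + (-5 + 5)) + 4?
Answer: -18674/18343 ≈ -1.0180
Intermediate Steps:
L = 3 (L = (-1 + 0) + 4 = -1 + 4 = 3)
S(O) = -4*O (S(O) = -2*(O + O) = -4*O)
K(W) = 12 (K(W) = (4*(-3))*(-1) = -12*(-1) = 12)
(K(S(-4)) + 18662)/(915 - 19258) = (12 + 18662)/(915 - 19258) = 18674/(-18343) = 18674*(-1/18343) = -18674/18343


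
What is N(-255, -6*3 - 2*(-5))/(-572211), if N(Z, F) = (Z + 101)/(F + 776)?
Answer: 77/219729024 ≈ 3.5043e-7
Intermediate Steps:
N(Z, F) = (101 + Z)/(776 + F)
N(-255, -6*3 - 2*(-5))/(-572211) = ((101 - 255)/(776 + (-6*3 - 2*(-5))))/(-572211) = (-154/(776 + (-18 + 10)))*(-1/572211) = (-154/(776 - 8))*(-1/572211) = (-154/768)*(-1/572211) = ((1/768)*(-154))*(-1/572211) = -77/384*(-1/572211) = 77/219729024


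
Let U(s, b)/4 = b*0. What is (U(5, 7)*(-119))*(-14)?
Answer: 0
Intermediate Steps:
U(s, b) = 0 (U(s, b) = 4*(b*0) = 4*0 = 0)
(U(5, 7)*(-119))*(-14) = (0*(-119))*(-14) = 0*(-14) = 0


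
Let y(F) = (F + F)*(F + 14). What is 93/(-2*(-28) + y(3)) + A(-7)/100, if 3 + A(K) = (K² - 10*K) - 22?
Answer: 3019/1975 ≈ 1.5286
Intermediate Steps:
y(F) = 2*F*(14 + F) (y(F) = (2*F)*(14 + F) = 2*F*(14 + F))
A(K) = -25 + K² - 10*K (A(K) = -3 + ((K² - 10*K) - 22) = -3 + (-22 + K² - 10*K) = -25 + K² - 10*K)
93/(-2*(-28) + y(3)) + A(-7)/100 = 93/(-2*(-28) + 2*3*(14 + 3)) + (-25 + (-7)² - 10*(-7))/100 = 93/(56 + 2*3*17) + (-25 + 49 + 70)*(1/100) = 93/(56 + 102) + 94*(1/100) = 93/158 + 47/50 = 3019/1975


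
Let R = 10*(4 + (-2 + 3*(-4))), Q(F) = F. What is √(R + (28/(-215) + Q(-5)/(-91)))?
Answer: I*√38307741745/19565 ≈ 10.004*I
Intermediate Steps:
R = -100 (R = 10*(4 + (-2 - 12)) = 10*(4 - 14) = 10*(-10) = -100)
√(R + (28/(-215) + Q(-5)/(-91))) = √(-100 + (28/(-215) - 5/(-91))) = √(-100 + (28*(-1/215) - 5*(-1/91))) = √(-100 + (-28/215 + 5/91)) = √(-100 - 1473/19565) = √(-1957973/19565) = I*√38307741745/19565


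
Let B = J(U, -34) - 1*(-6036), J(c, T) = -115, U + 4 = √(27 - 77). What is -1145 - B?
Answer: -7066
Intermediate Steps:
U = -4 + 5*I*√2 (U = -4 + √(27 - 77) = -4 + √(-50) = -4 + 5*I*√2 ≈ -4.0 + 7.0711*I)
B = 5921 (B = -115 - 1*(-6036) = -115 + 6036 = 5921)
-1145 - B = -1145 - 1*5921 = -1145 - 5921 = -7066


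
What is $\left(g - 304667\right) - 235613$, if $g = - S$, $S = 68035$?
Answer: $-608315$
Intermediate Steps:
$g = -68035$ ($g = \left(-1\right) 68035 = -68035$)
$\left(g - 304667\right) - 235613 = \left(-68035 - 304667\right) - 235613 = -372702 - 235613 = -608315$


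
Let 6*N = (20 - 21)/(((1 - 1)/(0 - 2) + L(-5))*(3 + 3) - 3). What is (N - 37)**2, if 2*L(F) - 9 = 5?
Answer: 74978281/54756 ≈ 1369.3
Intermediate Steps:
L(F) = 7 (L(F) = 9/2 + (1/2)*5 = 9/2 + 5/2 = 7)
N = -1/234 (N = ((20 - 21)/(((1 - 1)/(0 - 2) + 7)*(3 + 3) - 3))/6 = (-1/((0/(-2) + 7)*6 - 3))/6 = (-1/((0*(-1/2) + 7)*6 - 3))/6 = (-1/((0 + 7)*6 - 3))/6 = (-1/(7*6 - 3))/6 = (-1/(42 - 3))/6 = (-1/39)/6 = (-1*1/39)/6 = (1/6)*(-1/39) = -1/234 ≈ -0.0042735)
(N - 37)**2 = (-1/234 - 37)**2 = (-8659/234)**2 = 74978281/54756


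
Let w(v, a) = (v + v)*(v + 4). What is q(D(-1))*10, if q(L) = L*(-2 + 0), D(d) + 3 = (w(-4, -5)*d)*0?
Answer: 60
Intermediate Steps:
w(v, a) = 2*v*(4 + v) (w(v, a) = (2*v)*(4 + v) = 2*v*(4 + v))
D(d) = -3 (D(d) = -3 + ((2*(-4)*(4 - 4))*d)*0 = -3 + ((2*(-4)*0)*d)*0 = -3 + (0*d)*0 = -3 + 0*0 = -3 + 0 = -3)
q(L) = -2*L (q(L) = L*(-2) = -2*L)
q(D(-1))*10 = -2*(-3)*10 = 6*10 = 60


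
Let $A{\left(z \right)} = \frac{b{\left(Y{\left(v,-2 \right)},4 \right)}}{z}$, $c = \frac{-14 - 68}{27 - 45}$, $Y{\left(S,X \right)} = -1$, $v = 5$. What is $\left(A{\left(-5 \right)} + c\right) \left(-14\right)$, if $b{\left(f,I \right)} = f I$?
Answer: $- \frac{3374}{45} \approx -74.978$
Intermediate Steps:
$b{\left(f,I \right)} = I f$
$c = \frac{41}{9}$ ($c = - \frac{82}{-18} = \left(-82\right) \left(- \frac{1}{18}\right) = \frac{41}{9} \approx 4.5556$)
$A{\left(z \right)} = - \frac{4}{z}$ ($A{\left(z \right)} = \frac{4 \left(-1\right)}{z} = - \frac{4}{z}$)
$\left(A{\left(-5 \right)} + c\right) \left(-14\right) = \left(- \frac{4}{-5} + \frac{41}{9}\right) \left(-14\right) = \left(\left(-4\right) \left(- \frac{1}{5}\right) + \frac{41}{9}\right) \left(-14\right) = \left(\frac{4}{5} + \frac{41}{9}\right) \left(-14\right) = \frac{241}{45} \left(-14\right) = - \frac{3374}{45}$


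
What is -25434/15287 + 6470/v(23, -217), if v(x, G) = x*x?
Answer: 85452304/8086823 ≈ 10.567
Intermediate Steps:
v(x, G) = x**2
-25434/15287 + 6470/v(23, -217) = -25434/15287 + 6470/(23**2) = -25434*1/15287 + 6470/529 = -25434/15287 + 6470*(1/529) = -25434/15287 + 6470/529 = 85452304/8086823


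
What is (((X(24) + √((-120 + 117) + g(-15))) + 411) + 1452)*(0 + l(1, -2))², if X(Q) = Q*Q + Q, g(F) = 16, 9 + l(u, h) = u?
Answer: 157632 + 64*√13 ≈ 1.5786e+5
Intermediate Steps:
l(u, h) = -9 + u
X(Q) = Q + Q² (X(Q) = Q² + Q = Q + Q²)
(((X(24) + √((-120 + 117) + g(-15))) + 411) + 1452)*(0 + l(1, -2))² = (((24*(1 + 24) + √((-120 + 117) + 16)) + 411) + 1452)*(0 + (-9 + 1))² = (((24*25 + √(-3 + 16)) + 411) + 1452)*(0 - 8)² = (((600 + √13) + 411) + 1452)*(-8)² = ((1011 + √13) + 1452)*64 = (2463 + √13)*64 = 157632 + 64*√13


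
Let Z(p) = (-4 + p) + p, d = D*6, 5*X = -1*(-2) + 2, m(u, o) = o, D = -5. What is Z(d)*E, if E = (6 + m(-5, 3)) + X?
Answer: -3136/5 ≈ -627.20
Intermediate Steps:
X = ⅘ (X = (-1*(-2) + 2)/5 = (2 + 2)/5 = (⅕)*4 = ⅘ ≈ 0.80000)
d = -30 (d = -5*6 = -30)
Z(p) = -4 + 2*p
E = 49/5 (E = (6 + 3) + ⅘ = 9 + ⅘ = 49/5 ≈ 9.8000)
Z(d)*E = (-4 + 2*(-30))*(49/5) = (-4 - 60)*(49/5) = -64*49/5 = -3136/5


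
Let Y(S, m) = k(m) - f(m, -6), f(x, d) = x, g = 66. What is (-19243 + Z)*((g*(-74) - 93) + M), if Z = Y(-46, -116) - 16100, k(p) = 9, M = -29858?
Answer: 1226819030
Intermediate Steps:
Y(S, m) = 9 - m
Z = -15975 (Z = (9 - 1*(-116)) - 16100 = (9 + 116) - 16100 = 125 - 16100 = -15975)
(-19243 + Z)*((g*(-74) - 93) + M) = (-19243 - 15975)*((66*(-74) - 93) - 29858) = -35218*((-4884 - 93) - 29858) = -35218*(-4977 - 29858) = -35218*(-34835) = 1226819030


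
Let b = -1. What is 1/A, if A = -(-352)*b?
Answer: -1/352 ≈ -0.0028409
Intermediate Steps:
A = -352 (A = -(-352)*(-1) = -352*1 = -352)
1/A = 1/(-352) = -1/352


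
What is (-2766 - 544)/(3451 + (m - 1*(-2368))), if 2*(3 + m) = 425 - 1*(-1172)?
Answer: -6620/13229 ≈ -0.50042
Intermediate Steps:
m = 1591/2 (m = -3 + (425 - 1*(-1172))/2 = -3 + (425 + 1172)/2 = -3 + (½)*1597 = -3 + 1597/2 = 1591/2 ≈ 795.50)
(-2766 - 544)/(3451 + (m - 1*(-2368))) = (-2766 - 544)/(3451 + (1591/2 - 1*(-2368))) = -3310/(3451 + (1591/2 + 2368)) = -3310/(3451 + 6327/2) = -3310/13229/2 = -3310*2/13229 = -6620/13229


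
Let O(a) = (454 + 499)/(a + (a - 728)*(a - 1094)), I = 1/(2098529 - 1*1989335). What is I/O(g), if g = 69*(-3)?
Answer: 608114/52030941 ≈ 0.011688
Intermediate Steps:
g = -207
I = 1/109194 (I = 1/(2098529 - 1989335) = 1/109194 ≈ 9.1580e-6)
O(a) = 953/(a + (-1094 + a)*(-728 + a)) (O(a) = 953/(a + (-728 + a)*(-1094 + a)) = 953/(a + (-1094 + a)*(-728 + a)))
I/O(g) = 1/(109194*((953/(796432 + (-207)**2 - 1821*(-207))))) = 1/(109194*((953/(796432 + 42849 + 376947)))) = 1/(109194*((953/1216228))) = 1/(109194*((953*(1/1216228)))) = 1/(109194*(953/1216228)) = (1/109194)*(1216228/953) = 608114/52030941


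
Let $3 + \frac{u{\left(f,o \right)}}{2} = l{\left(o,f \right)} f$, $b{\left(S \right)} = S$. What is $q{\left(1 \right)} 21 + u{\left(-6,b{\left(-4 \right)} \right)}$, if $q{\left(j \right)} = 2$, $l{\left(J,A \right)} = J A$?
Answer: $-252$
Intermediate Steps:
$l{\left(J,A \right)} = A J$
$u{\left(f,o \right)} = -6 + 2 o f^{2}$ ($u{\left(f,o \right)} = -6 + 2 f o f = -6 + 2 o f^{2}$)
$q{\left(1 \right)} 21 + u{\left(-6,b{\left(-4 \right)} \right)} = 2 \cdot 21 + \left(-6 + 2 \left(-4\right) \left(-6\right)^{2}\right) = 42 + \left(-6 + 2 \left(-4\right) 36\right) = 42 - 294 = -252$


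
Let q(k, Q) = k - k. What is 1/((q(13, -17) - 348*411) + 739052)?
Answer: 1/596024 ≈ 1.6778e-6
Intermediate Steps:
q(k, Q) = 0
1/((q(13, -17) - 348*411) + 739052) = 1/((0 - 348*411) + 739052) = 1/((0 - 143028) + 739052) = 1/(-143028 + 739052) = 1/596024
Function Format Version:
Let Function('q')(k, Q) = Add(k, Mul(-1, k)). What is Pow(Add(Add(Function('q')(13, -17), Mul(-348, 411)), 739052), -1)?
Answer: Rational(1, 596024) ≈ 1.6778e-6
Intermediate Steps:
Function('q')(k, Q) = 0
Pow(Add(Add(Function('q')(13, -17), Mul(-348, 411)), 739052), -1) = Pow(Add(Add(0, Mul(-348, 411)), 739052), -1) = Pow(Add(Add(0, -143028), 739052), -1) = Pow(Add(-143028, 739052), -1) = Pow(596024, -1) = Rational(1, 596024)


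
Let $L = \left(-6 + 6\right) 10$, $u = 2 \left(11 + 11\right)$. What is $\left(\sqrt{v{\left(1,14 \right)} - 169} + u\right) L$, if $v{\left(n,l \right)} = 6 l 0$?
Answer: $0$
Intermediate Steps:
$u = 44$ ($u = 2 \cdot 22 = 44$)
$v{\left(n,l \right)} = 0$
$L = 0$ ($L = 0 \cdot 10 = 0$)
$\left(\sqrt{v{\left(1,14 \right)} - 169} + u\right) L = \left(\sqrt{0 - 169} + 44\right) 0 = \left(\sqrt{-169} + 44\right) 0 = \left(13 i + 44\right) 0 = \left(44 + 13 i\right) 0 = 0$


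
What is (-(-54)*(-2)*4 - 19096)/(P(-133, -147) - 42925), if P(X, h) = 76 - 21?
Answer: 9764/21435 ≈ 0.45552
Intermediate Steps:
P(X, h) = 55
(-(-54)*(-2)*4 - 19096)/(P(-133, -147) - 42925) = (-(-54)*(-2)*4 - 19096)/(55 - 42925) = (-27*4*4 - 19096)/(-42870) = (-108*4 - 19096)*(-1/42870) = (-432 - 19096)*(-1/42870) = -19528*(-1/42870) = 9764/21435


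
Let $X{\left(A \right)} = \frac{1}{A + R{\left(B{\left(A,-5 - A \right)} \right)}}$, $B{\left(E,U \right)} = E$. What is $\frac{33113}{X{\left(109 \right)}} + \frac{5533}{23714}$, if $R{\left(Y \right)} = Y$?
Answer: $\frac{171182692209}{23714} \approx 7.2186 \cdot 10^{6}$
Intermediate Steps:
$X{\left(A \right)} = \frac{1}{2 A}$ ($X{\left(A \right)} = \frac{1}{A + A} = \frac{1}{2 A}$)
$\frac{33113}{X{\left(109 \right)}} + \frac{5533}{23714} = \frac{33113}{\frac{1}{2} \cdot \frac{1}{109}} + \frac{5533}{23714} = \frac{33113}{\frac{1}{2} \cdot \frac{1}{109}} + 5533 \cdot \frac{1}{23714} = 33113 \frac{1}{\frac{1}{218}} + \frac{5533}{23714} = 33113 \cdot 218 + \frac{5533}{23714} = 7218634 + \frac{5533}{23714} = \frac{171182692209}{23714}$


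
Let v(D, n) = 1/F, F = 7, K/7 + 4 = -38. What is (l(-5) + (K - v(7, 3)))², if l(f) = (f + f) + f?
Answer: 4682896/49 ≈ 95569.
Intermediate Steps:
K = -294 (K = -28 + 7*(-38) = -28 - 266 = -294)
l(f) = 3*f (l(f) = 2*f + f = 3*f)
v(D, n) = ⅐ (v(D, n) = 1/7 = ⅐)
(l(-5) + (K - v(7, 3)))² = (3*(-5) + (-294 - 1*⅐))² = (-15 + (-294 - ⅐))² = (-15 - 2059/7)² = (-2164/7)² = 4682896/49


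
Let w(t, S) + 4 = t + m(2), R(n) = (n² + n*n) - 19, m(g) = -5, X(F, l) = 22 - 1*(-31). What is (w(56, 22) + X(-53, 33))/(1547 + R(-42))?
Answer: 25/1264 ≈ 0.019778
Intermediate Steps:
X(F, l) = 53 (X(F, l) = 22 + 31 = 53)
R(n) = -19 + 2*n² (R(n) = (n² + n²) - 19 = 2*n² - 19 = -19 + 2*n²)
w(t, S) = -9 + t (w(t, S) = -4 + (t - 5) = -4 + (-5 + t) = -9 + t)
(w(56, 22) + X(-53, 33))/(1547 + R(-42)) = ((-9 + 56) + 53)/(1547 + (-19 + 2*(-42)²)) = (47 + 53)/(1547 + (-19 + 2*1764)) = 100/(1547 + (-19 + 3528)) = 100/(1547 + 3509) = 100/5056 = 100*(1/5056) = 25/1264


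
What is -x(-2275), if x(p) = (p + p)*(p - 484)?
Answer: -12553450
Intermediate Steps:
x(p) = 2*p*(-484 + p) (x(p) = (2*p)*(-484 + p) = 2*p*(-484 + p))
-x(-2275) = -2*(-2275)*(-484 - 2275) = -2*(-2275)*(-2759) = -1*12553450 = -12553450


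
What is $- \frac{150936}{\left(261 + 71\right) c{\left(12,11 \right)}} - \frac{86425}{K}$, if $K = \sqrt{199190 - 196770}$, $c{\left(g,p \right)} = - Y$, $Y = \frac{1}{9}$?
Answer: $\frac{339606}{83} - \frac{17285 \sqrt{5}}{22} \approx 2334.8$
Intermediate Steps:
$Y = \frac{1}{9} \approx 0.11111$
$c{\left(g,p \right)} = - \frac{1}{9}$ ($c{\left(g,p \right)} = \left(-1\right) \frac{1}{9} = - \frac{1}{9}$)
$K = 22 \sqrt{5}$ ($K = \sqrt{2420} = 22 \sqrt{5} \approx 49.193$)
$- \frac{150936}{\left(261 + 71\right) c{\left(12,11 \right)}} - \frac{86425}{K} = - \frac{150936}{\left(261 + 71\right) \left(- \frac{1}{9}\right)} - \frac{86425}{22 \sqrt{5}} = - \frac{150936}{332 \left(- \frac{1}{9}\right)} - 86425 \frac{\sqrt{5}}{110} = - \frac{150936}{- \frac{332}{9}} - \frac{17285 \sqrt{5}}{22} = \left(-150936\right) \left(- \frac{9}{332}\right) - \frac{17285 \sqrt{5}}{22} = \frac{339606}{83} - \frac{17285 \sqrt{5}}{22}$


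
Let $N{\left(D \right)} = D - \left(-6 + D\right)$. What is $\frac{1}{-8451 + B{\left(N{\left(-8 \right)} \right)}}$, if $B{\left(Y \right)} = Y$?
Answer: $- \frac{1}{8445} \approx -0.00011841$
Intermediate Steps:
$N{\left(D \right)} = 6$
$\frac{1}{-8451 + B{\left(N{\left(-8 \right)} \right)}} = \frac{1}{-8451 + 6} = \frac{1}{-8445} = - \frac{1}{8445}$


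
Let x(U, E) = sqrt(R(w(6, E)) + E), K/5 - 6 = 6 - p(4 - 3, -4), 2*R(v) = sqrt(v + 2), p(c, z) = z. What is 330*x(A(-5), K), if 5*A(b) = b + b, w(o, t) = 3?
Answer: 165*sqrt(320 + 2*sqrt(5)) ≈ 2972.2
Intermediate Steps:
A(b) = 2*b/5 (A(b) = (b + b)/5 = (2*b)/5 = 2*b/5)
R(v) = sqrt(2 + v)/2 (R(v) = sqrt(v + 2)/2 = sqrt(2 + v)/2)
K = 80 (K = 30 + 5*(6 - 1*(-4)) = 30 + 5*(6 + 4) = 30 + 5*10 = 30 + 50 = 80)
x(U, E) = sqrt(E + sqrt(5)/2) (x(U, E) = sqrt(sqrt(2 + 3)/2 + E) = sqrt(sqrt(5)/2 + E) = sqrt(E + sqrt(5)/2))
330*x(A(-5), K) = 330*(sqrt(2*sqrt(5) + 4*80)/2) = 330*(sqrt(2*sqrt(5) + 320)/2) = 330*(sqrt(320 + 2*sqrt(5))/2) = 165*sqrt(320 + 2*sqrt(5))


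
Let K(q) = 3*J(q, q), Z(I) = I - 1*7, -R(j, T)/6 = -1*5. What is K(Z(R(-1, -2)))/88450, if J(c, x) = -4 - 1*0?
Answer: -6/44225 ≈ -0.00013567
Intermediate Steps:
J(c, x) = -4 (J(c, x) = -4 + 0 = -4)
R(j, T) = 30 (R(j, T) = -(-6)*5 = -6*(-5) = 30)
Z(I) = -7 + I (Z(I) = I - 7 = -7 + I)
K(q) = -12 (K(q) = 3*(-4) = -12)
K(Z(R(-1, -2)))/88450 = -12/88450 = -12*1/88450 = -6/44225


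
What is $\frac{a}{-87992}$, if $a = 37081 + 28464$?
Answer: $- \frac{65545}{87992} \approx -0.7449$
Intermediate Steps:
$a = 65545$
$\frac{a}{-87992} = \frac{65545}{-87992} = 65545 \left(- \frac{1}{87992}\right) = - \frac{65545}{87992}$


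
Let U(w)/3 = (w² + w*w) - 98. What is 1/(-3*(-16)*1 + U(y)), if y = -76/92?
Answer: -529/127968 ≈ -0.0041338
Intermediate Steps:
y = -19/23 (y = -76*1/92 = -19/23 ≈ -0.82609)
U(w) = -294 + 6*w² (U(w) = 3*((w² + w*w) - 98) = 3*((w² + w²) - 98) = 3*(2*w² - 98) = 3*(-98 + 2*w²) = -294 + 6*w²)
1/(-3*(-16)*1 + U(y)) = 1/(-3*(-16)*1 + (-294 + 6*(-19/23)²)) = 1/(48*1 + (-294 + 6*(361/529))) = 1/(48 + (-294 + 2166/529)) = 1/(48 - 153360/529) = 1/(-127968/529) = -529/127968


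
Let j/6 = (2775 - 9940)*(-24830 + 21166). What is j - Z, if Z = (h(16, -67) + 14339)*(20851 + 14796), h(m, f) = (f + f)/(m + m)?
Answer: -5655643219/16 ≈ -3.5348e+8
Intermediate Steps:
j = 157515360 (j = 6*((2775 - 9940)*(-24830 + 21166)) = 6*(-7165*(-3664)) = 6*26252560 = 157515360)
h(m, f) = f/m (h(m, f) = (2*f)/((2*m)) = (2*f)*(1/(2*m)) = f/m)
Z = 8175888979/16 (Z = (-67/16 + 14339)*(20851 + 14796) = (-67*1/16 + 14339)*35647 = (-67/16 + 14339)*35647 = (229357/16)*35647 = 8175888979/16 ≈ 5.1099e+8)
j - Z = 157515360 - 1*8175888979/16 = 157515360 - 8175888979/16 = -5655643219/16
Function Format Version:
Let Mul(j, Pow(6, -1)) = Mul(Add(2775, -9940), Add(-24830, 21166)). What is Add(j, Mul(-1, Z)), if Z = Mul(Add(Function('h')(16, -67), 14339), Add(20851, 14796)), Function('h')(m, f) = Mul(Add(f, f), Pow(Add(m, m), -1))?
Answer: Rational(-5655643219, 16) ≈ -3.5348e+8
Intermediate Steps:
j = 157515360 (j = Mul(6, Mul(Add(2775, -9940), Add(-24830, 21166))) = Mul(6, Mul(-7165, -3664)) = Mul(6, 26252560) = 157515360)
Function('h')(m, f) = Mul(f, Pow(m, -1)) (Function('h')(m, f) = Mul(Mul(2, f), Pow(Mul(2, m), -1)) = Mul(Mul(2, f), Mul(Rational(1, 2), Pow(m, -1))) = Mul(f, Pow(m, -1)))
Z = Rational(8175888979, 16) (Z = Mul(Add(Mul(-67, Pow(16, -1)), 14339), Add(20851, 14796)) = Mul(Add(Mul(-67, Rational(1, 16)), 14339), 35647) = Mul(Add(Rational(-67, 16), 14339), 35647) = Mul(Rational(229357, 16), 35647) = Rational(8175888979, 16) ≈ 5.1099e+8)
Add(j, Mul(-1, Z)) = Add(157515360, Mul(-1, Rational(8175888979, 16))) = Add(157515360, Rational(-8175888979, 16)) = Rational(-5655643219, 16)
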